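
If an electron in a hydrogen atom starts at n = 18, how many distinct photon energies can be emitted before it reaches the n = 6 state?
78

The electron can occupy levels n = 6, 7, ..., 18 during de-excitation — that is m = 18 - 6 + 1 = 13 distinct levels.

The number of distinct spectral lines equals the number of ways to choose 2 of these m levels (each pair gives one possible emission transition):

Number of lines = m(m-1)/2 = 13×12/2 = 78

These correspond to all possible transitions between the 13 levels:
18 → 17, 18 → 16, 18 → 15, 18 → 14, 18 → 13, 18 → 12, 18 → 11, 18 → 10...

Each transition produces a photon with a unique energy (and thus wavelength). This count does not depend on Z.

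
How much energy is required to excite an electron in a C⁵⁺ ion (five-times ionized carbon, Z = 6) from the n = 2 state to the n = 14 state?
119.95 eV

The energy levels of a hydrogen-like atom are E_n = -13.6057 Z² eV / n².

Energy at n = 2: E_2 = -13.6057 × 6² / 2² = -122.45130 eV
Energy at n = 14: E_14 = -13.6057 × 6² / 14² = -2.49901 eV

The excitation energy is the difference:
ΔE = E_14 - E_2
ΔE = -2.49901 - (-122.45130)
ΔE = 119.95 eV

Since this is positive, energy must be absorbed (photon absorption).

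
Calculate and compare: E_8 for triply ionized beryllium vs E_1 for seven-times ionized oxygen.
O⁷⁺ at n = 1 (E = -870.764800 eV)

Using E_n = -13.6057 Z² / n² eV:

Be³⁺ (Z = 4) at n = 8:
E = -13.6057 × 4² / 8² = -13.6057 × 16 / 64 = -3.401425000 eV

O⁷⁺ (Z = 8) at n = 1:
E = -13.6057 × 8² / 1² = -13.6057 × 64 / 1 = -870.764800000 eV

Since -870.764800000 eV < -3.401425000 eV,
O⁷⁺ at n = 1 is more tightly bound (requires more energy to ionize).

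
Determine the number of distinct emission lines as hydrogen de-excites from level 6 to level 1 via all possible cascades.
15

The electron can occupy levels n = 1, 2, ..., 6 during de-excitation — that is m = 6 - 1 + 1 = 6 distinct levels.

The number of distinct spectral lines equals the number of ways to choose 2 of these m levels (each pair gives one possible emission transition):

Number of lines = m(m-1)/2 = 6×5/2 = 15

These correspond to all possible transitions between the 6 levels:
6 → 5, 6 → 4, 6 → 3, 6 → 2, 6 → 1, 5 → 4, 5 → 3, 5 → 2...

Each transition produces a photon with a unique energy (and thus wavelength). This count does not depend on Z.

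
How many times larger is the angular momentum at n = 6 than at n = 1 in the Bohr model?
6.000

In the Bohr model, L_n = nℏ, so the ratio is purely the ratio of quantum numbers:

L_6/L_1 = 6ℏ / 1ℏ = 6/1 = 6.000

The angular momentum scales linearly with n.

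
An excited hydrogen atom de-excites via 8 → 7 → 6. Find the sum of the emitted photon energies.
0.165 eV

The energy levels of hydrogen are E_n = -13.6057 / n² eV.

First transition (8 → 7):
ΔE₁ = |E_7 - E_8|
ΔE₁ = |-0.277667347 - (-0.212589063)| = 0.065078 eV

Second transition (7 → 6):
ΔE₂ = |E_6 - E_7|
ΔE₂ = |-0.377936111 - (-0.277667347)| = 0.100269 eV

Total energy released:
E_total = ΔE₁ + ΔE₂ = 0.065078 + 0.100269 = 0.165 eV

Note: This equals the direct transition 8 → 6: 0.165 eV ✓
Energy is conserved regardless of the path taken.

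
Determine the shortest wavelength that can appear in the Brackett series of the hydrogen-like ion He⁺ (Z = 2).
364.506053 nm

The series limit corresponds to the transition from n = ∞ to n = 4.
This is the highest energy (shortest wavelength) transition in the Brackett series.

E_∞ = 0 eV
E_4 = -13.6057 × 2² / 4² = -3.4014250000 eV

Energy at series limit:
ΔE = E_∞ - E_4 = 0 - (-3.4014250000) = 3.4014250000 eV
λ = hc/E = 1239.84 eV·nm / 3.4014250000 eV = 364.506053 nm

This energy equals the ionization energy from the n = 4 state of He⁺.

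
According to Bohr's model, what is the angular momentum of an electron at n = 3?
3.1637e-34 J·s (or 3ℏ)

In the Bohr model, angular momentum is quantized:
L = nℏ

where ℏ = h/(2π) = 1.054572e-34 J·s

For n = 3:
L = 3 × 1.054572e-34 J·s
L = 3.1637e-34 J·s

This can also be written as L = 3ℏ.
The angular momentum is an integer multiple of the reduced Planck constant.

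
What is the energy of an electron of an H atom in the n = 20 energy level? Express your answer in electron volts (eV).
-0.034014 eV

The energy levels of a hydrogen-like atom are given by:
E_n = -13.6057 eV / n²

For n = 20:
E_20 = -13.6057 eV / 20²
E_20 = -13.6057 eV / 400
E_20 = -0.034014 eV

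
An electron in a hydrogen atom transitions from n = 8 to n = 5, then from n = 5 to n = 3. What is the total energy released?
1.299 eV

The energy levels of hydrogen are E_n = -13.6057 / n² eV.

First transition (8 → 5):
ΔE₁ = |E_5 - E_8|
ΔE₁ = |-0.544228000 - (-0.212589063)| = 0.331639 eV

Second transition (5 → 3):
ΔE₂ = |E_3 - E_5|
ΔE₂ = |-1.511744444 - (-0.544228000)| = 0.967516 eV

Total energy released:
E_total = ΔE₁ + ΔE₂ = 0.331639 + 0.967516 = 1.299 eV

Note: This equals the direct transition 8 → 3: 1.299 eV ✓
Energy is conserved regardless of the path taken.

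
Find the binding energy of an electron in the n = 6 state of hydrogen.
0.37794 eV

The ionization energy is the energy needed to remove the electron completely (n → ∞).

For hydrogen, E_n = -13.6057 eV / n².

At n = 6: E_6 = -13.6057 / 6² = -0.37793611 eV
At n = ∞: E_∞ = 0 eV

Ionization energy = E_∞ - E_6 = 0 - (-0.37793611) = 0.37793611 eV
Ionization energy ≈ 0.37794 eV

This is also called the binding energy of the electron in state n = 6.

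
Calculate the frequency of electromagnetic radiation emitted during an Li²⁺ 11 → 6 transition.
5.7776e+14 Hz

First, find the transition energy:
E_11 = -13.6057 × 3² / 11² = -1.0119942 eV
E_6 = -13.6057 × 3² / 6² = -3.4014250 eV
|ΔE| = |E_6 - E_11| = 2.3894308 eV

Convert to Joules: E = 2.3894308 eV × (1.602177 × 10⁻¹⁹ J/eV) = 3.828291e-19 J

Using E = hf:
f = E/h = 3.828291e-19 J / (6.62607 × 10⁻³⁴ J·s)
f = 5.7776e+14 Hz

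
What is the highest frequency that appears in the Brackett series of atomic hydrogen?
2.0562e+14 Hz

The series limit corresponds to the transition from n = ∞ to n = 4.
This is the highest energy (shortest wavelength) transition in the Brackett series.

E_∞ = 0 eV
E_4 = -13.6057 / 4² = -0.85035625 eV

Energy at series limit:
ΔE = E_∞ - E_4 = 0 - (-0.85035625) = 0.85035625 eV
E = 0.85035625 eV × (1.602177 × 10⁻¹⁹ J/eV) = 1.362421e-19 J
f = E/h = 1.362421e-19 J / (6.62607 × 10⁻³⁴ J·s) = 2.0562e+14 Hz

This energy equals the ionization energy from the n = 4 state of hydrogen.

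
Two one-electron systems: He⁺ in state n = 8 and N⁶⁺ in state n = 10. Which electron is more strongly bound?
N⁶⁺ at n = 10 (E = -6.666793 eV)

Using E_n = -13.6057 Z² / n² eV:

He⁺ (Z = 2) at n = 8:
E = -13.6057 × 2² / 8² = -13.6057 × 4 / 64 = -0.850356250 eV

N⁶⁺ (Z = 7) at n = 10:
E = -13.6057 × 7² / 10² = -13.6057 × 49 / 100 = -6.666793000 eV

Since -6.666793000 eV < -0.850356250 eV,
N⁶⁺ at n = 10 is more tightly bound (requires more energy to ionize).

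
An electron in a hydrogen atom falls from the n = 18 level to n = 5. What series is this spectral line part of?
Pfund series

The spectral series in hydrogen are named based on the final (lower) energy level:
- Lyman series: n_final = 1 (ultraviolet)
- Balmer series: n_final = 2 (visible/near-UV)
- Paschen series: n_final = 3 (infrared)
- Brackett series: n_final = 4 (infrared)
- Pfund series: n_final = 5 (far infrared)

Since this transition ends at n = 5, it belongs to the Pfund series.

For reference, this 18 → 5 line has photon energy
ΔE = 13.6057 eV × (1/5² - 1/18²) = 0.50223509877 eV,
corresponding to wavelength λ = hc/ΔE = 1239.84 eV·nm / 0.50223509877 eV = 2468.64467 nm in the far infrared region.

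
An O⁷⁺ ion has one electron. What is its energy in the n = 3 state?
-96.75 eV

For hydrogen-like ions, the energy levels scale with Z²:
E_n = -13.6057 Z² / n² eV

For O⁷⁺ (Z = 8) at n = 3:
E_3 = -13.6057 × 8² / 3²
E_3 = -13.6057 × 64 / 9
E_3 = -870.7648 / 9
E_3 = -96.75 eV

The energy is 64 times more negative than hydrogen at the same n due to the stronger nuclear charge.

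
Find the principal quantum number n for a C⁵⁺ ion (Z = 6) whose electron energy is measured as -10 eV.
n = 7

The exact energy levels follow E_n = -13.6057 Z² / n² eV with Z = 6.

The measured value (-10 eV) is reported to only 2 significant figures, so we must test candidate n values and see which one matches to that precision.

Candidate energies:
  n = 5:  E = -13.6057 × 6² / 5² = -19.59221 eV
  n = 6:  E = -13.6057 × 6² / 6² = -13.60570 eV
  n = 7:  E = -13.6057 × 6² / 7² = -9.99602 eV  ← matches
  n = 8:  E = -13.6057 × 6² / 8² = -7.65321 eV
  n = 9:  E = -13.6057 × 6² / 9² = -6.04698 eV

Checking against the measurement of -10 eV (2 sig figs), only n = 7 agrees:
E_7 = -9.99602 eV, which rounds to -10 eV ✓

Therefore n = 7.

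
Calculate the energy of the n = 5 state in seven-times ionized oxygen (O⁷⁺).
-34.83 eV

For hydrogen-like ions, the energy levels scale with Z²:
E_n = -13.6057 Z² / n² eV

For O⁷⁺ (Z = 8) at n = 5:
E_5 = -13.6057 × 8² / 5²
E_5 = -13.6057 × 64 / 25
E_5 = -870.7648 / 25
E_5 = -34.83 eV

The energy is 64 times more negative than hydrogen at the same n due to the stronger nuclear charge.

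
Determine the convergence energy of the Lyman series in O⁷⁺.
870.7648 eV

The series limit corresponds to the transition from n = ∞ to n = 1.
This is the highest energy (shortest wavelength) transition in the Lyman series.

E_∞ = 0 eV
E_1 = -13.6057 × 8² / 1² = -870.7648 eV

Energy at series limit:
ΔE = E_∞ - E_1 = 0 - (-870.7648) = 870.7648 eV

This energy equals the ionization energy from the n = 1 state of O⁷⁺.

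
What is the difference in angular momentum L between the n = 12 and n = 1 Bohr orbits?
1.160e-33 J·s (or 11ℏ)

In the Bohr model, L_n = nℏ where ℏ = 1.05457e-34 J·s.

L_12 = 12ℏ = 1.26548e-33 J·s
L_1 = 1ℏ = 1.05457e-34 J·s

ΔL = L_12 - L_1 = (12 - 1)ℏ = 11ℏ
ΔL = 11 × 1.05457e-34 J·s = 1.160e-33 J·s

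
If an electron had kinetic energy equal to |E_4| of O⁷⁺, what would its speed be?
4.3754e+06 m/s (or 1.459% of c)

The binding energy at n = 4 for O⁷⁺ is:
E_4 = -13.6057 × 8²/4² = -54.422800 eV
|E_4| = 54.422800 eV

Convert to Joules:
KE = 54.422800 eV × (1.602177 × 10⁻¹⁹ J/eV) = 8.719496e-18 J

Using KE = ½mv²:
v = √(2·KE/m_e)
v = √(2 × 8.719496e-18 J / 9.10938 × 10⁻³¹ kg)
v = 4.3754e+06 m/s

This is approximately 1.459% the speed of light.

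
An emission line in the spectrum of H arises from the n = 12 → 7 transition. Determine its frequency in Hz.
4.42935e+13 Hz

First, find the transition energy:
E_12 = -13.6057 / 12² = -0.094484028 eV
E_7 = -13.6057 / 7² = -0.277667347 eV
|ΔE| = |E_7 - E_12| = 0.183183319 eV

Convert to Joules: E = 0.183183319 eV × (1.602177 × 10⁻¹⁹ J/eV) = 2.9349210e-20 J

Using E = hf:
f = E/h = 2.9349210e-20 J / (6.62607 × 10⁻³⁴ J·s)
f = 4.42935e+13 Hz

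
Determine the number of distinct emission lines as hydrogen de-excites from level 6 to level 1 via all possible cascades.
15

The electron can occupy levels n = 1, 2, ..., 6 during de-excitation — that is m = 6 - 1 + 1 = 6 distinct levels.

The number of distinct spectral lines equals the number of ways to choose 2 of these m levels (each pair gives one possible emission transition):

Number of lines = m(m-1)/2 = 6×5/2 = 15

These correspond to all possible transitions between the 6 levels:
6 → 5, 6 → 4, 6 → 3, 6 → 2, 6 → 1, 5 → 4, 5 → 3, 5 → 2...

Each transition produces a photon with a unique energy (and thus wavelength). This count does not depend on Z.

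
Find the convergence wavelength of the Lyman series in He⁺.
22.78 nm

The series limit corresponds to the transition from n = ∞ to n = 1.
This is the highest energy (shortest wavelength) transition in the Lyman series.

E_∞ = 0 eV
E_1 = -13.6057 × 2² / 1² = -54.4228 eV

Energy at series limit:
ΔE = E_∞ - E_1 = 0 - (-54.4228) = 54.4228 eV
λ = hc/E = 1239.84 eV·nm / 54.4228 eV = 22.78 nm

This energy equals the ionization energy from the n = 1 state of He⁺.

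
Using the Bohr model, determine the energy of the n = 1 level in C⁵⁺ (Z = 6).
-489.805 eV

For hydrogen-like ions, the energy levels scale with Z²:
E_n = -13.6057 Z² / n² eV

For C⁵⁺ (Z = 6) at n = 1:
E_1 = -13.6057 × 6² / 1²
E_1 = -13.6057 × 36 / 1
E_1 = -489.8052 / 1
E_1 = -489.805 eV

The energy is 36 times more negative than hydrogen at the same n due to the stronger nuclear charge.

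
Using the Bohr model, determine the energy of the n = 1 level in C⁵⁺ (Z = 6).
-489.80520 eV

For hydrogen-like ions, the energy levels scale with Z²:
E_n = -13.6057 Z² / n² eV

For C⁵⁺ (Z = 6) at n = 1:
E_1 = -13.6057 × 6² / 1²
E_1 = -13.6057 × 36 / 1
E_1 = -489.8052 / 1
E_1 = -489.80520 eV

The energy is 36 times more negative than hydrogen at the same n due to the stronger nuclear charge.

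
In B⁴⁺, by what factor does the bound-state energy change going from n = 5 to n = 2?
6.25000

Using E_n = -13.6057 Z² / n² eV with Z = 5:

E_2 = -13.6057 × 5² / 2² = -340.1425 / 4 = -85.03562500000 eV
E_5 = -13.6057 × 5² / 5² = -340.1425 / 25 = -13.60570000000 eV

The ratio is:
E_2/E_5 = (-85.03562500000) / (-13.60570000000)
E_2/E_5 = (-340.1425/4) / (-340.1425/25)
E_2/E_5 = 25/4
E_2/E_5 = 6.25000
(Note: the Z² factors cancel in the ratio.)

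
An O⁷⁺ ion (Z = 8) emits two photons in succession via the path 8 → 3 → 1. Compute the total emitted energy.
857.16 eV

The energy levels of O⁷⁺ are E_n = -13.6057 × 8² / n² eV.

First transition (8 → 3):
ΔE₁ = |E_3 - E_8|
ΔE₁ = |-96.75164444 - (-13.60570000)| = 83.14594 eV

Second transition (3 → 1):
ΔE₂ = |E_1 - E_3|
ΔE₂ = |-870.76480000 - (-96.75164444)| = 774.01316 eV

Total energy released:
E_total = ΔE₁ + ΔE₂ = 83.14594 + 774.01316 = 857.16 eV

Note: This equals the direct transition 8 → 1: 857.16 eV ✓
Energy is conserved regardless of the path taken.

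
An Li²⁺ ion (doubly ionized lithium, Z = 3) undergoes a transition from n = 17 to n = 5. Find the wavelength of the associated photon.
277.10 nm

First, find the transition energy using E_n = -13.6057 Z² / n² eV:
E_17 = -13.6057 × 3² / 17² = -0.423707 eV
E_5 = -13.6057 × 3² / 5² = -4.898052 eV

Photon energy: |ΔE| = |E_5 - E_17| = 4.474345 eV

Convert to wavelength using E = hc/λ with hc = 1239.84 eV·nm:
λ = hc/E = 1239.84 eV·nm / 4.474345 eV
λ = 277.10 nm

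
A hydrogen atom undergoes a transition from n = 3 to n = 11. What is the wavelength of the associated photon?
886.043 nm

First, find the transition energy using E_n = -13.6057 / n² eV:
E_3 = -13.6057 / 3² = -1.5117444 eV
E_11 = -13.6057 / 11² = -0.1124438 eV

Photon energy: |ΔE| = |E_11 - E_3| = 1.3993006 eV

Convert to wavelength using E = hc/λ with hc = 1239.84 eV·nm:
λ = hc/E = 1239.84 eV·nm / 1.3993006 eV
λ = 886.043 nm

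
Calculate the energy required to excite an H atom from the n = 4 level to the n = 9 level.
0.68 eV

The energy levels of a hydrogen-like atom are E_n = -13.6057 eV / n².

Energy at n = 4: E_4 = -13.6057 / 4² = -0.85036 eV
Energy at n = 9: E_9 = -13.6057 / 9² = -0.16797 eV

The excitation energy is the difference:
ΔE = E_9 - E_4
ΔE = -0.16797 - (-0.85036)
ΔE = 0.68 eV

Since this is positive, energy must be absorbed (photon absorption).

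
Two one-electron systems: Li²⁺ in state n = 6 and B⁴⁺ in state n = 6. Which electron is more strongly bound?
B⁴⁺ at n = 6 (E = -9.45 eV)

Using E_n = -13.6057 Z² / n² eV:

Li²⁺ (Z = 3) at n = 6:
E = -13.6057 × 3² / 6² = -13.6057 × 9 / 36 = -3.40143 eV

B⁴⁺ (Z = 5) at n = 6:
E = -13.6057 × 5² / 6² = -13.6057 × 25 / 36 = -9.44840 eV

Since -9.44840 eV < -3.40143 eV,
B⁴⁺ at n = 6 is more tightly bound (requires more energy to ionize).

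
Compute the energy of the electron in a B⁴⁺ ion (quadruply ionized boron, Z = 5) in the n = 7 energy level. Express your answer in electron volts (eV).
-6.94168 eV

The energy levels of a hydrogen-like atom are given by:
E_n = -13.6057 Z² / n² eV  (with Z = 5 for B⁴⁺)

For n = 7:
E_7 = -13.6057 × 5² / 7²
E_7 = -13.6057 × 25 / 49
E_7 = -6.94168 eV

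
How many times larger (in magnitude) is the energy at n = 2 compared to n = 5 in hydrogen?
6.25000

Using E_n = -13.6057 Z² / n² eV with Z = 1:

E_2 = -13.6057 / 2² = -13.6057 / 4 = -3.40142500000 eV
E_5 = -13.6057 / 5² = -13.6057 / 25 = -0.54422800000 eV

The ratio is:
E_2/E_5 = (-3.40142500000) / (-0.54422800000)
E_2/E_5 = (-13.6057/4) / (-13.6057/25)
E_2/E_5 = 25/4
E_2/E_5 = 6.25000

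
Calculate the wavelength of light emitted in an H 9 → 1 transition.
92.27 nm

First, find the transition energy using E_n = -13.6057 / n² eV:
E_9 = -13.6057 / 9² = -0.1680 eV
E_1 = -13.6057 / 1² = -13.6057 eV

Photon energy: |ΔE| = |E_1 - E_9| = 13.4377 eV

Convert to wavelength using E = hc/λ with hc = 1239.84 eV·nm:
λ = hc/E = 1239.84 eV·nm / 13.4377 eV
λ = 92.27 nm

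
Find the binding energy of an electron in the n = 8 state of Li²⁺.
1.9133 eV

The ionization energy is the energy needed to remove the electron completely (n → ∞).

For a hydrogen-like ion with Z = 3, E_n = -13.6057 Z² / n² eV.

At n = 8: E_8 = -13.6057 × 3² / 8² = -1.9133016 eV
At n = ∞: E_∞ = 0 eV

Ionization energy = E_∞ - E_8 = 0 - (-1.9133016) = 1.9133016 eV
Ionization energy ≈ 1.9133 eV

This is also called the binding energy of the electron in state n = 8.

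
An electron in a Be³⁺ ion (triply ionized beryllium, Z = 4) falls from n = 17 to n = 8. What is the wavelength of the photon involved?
468.18777 nm

First, find the transition energy using E_n = -13.6057 Z² / n² eV:
E_17 = -13.6057 × 4² / 17² = -0.753256747 eV
E_8 = -13.6057 × 4² / 8² = -3.401425000 eV

Photon energy: |ΔE| = |E_8 - E_17| = 2.648168253 eV

Convert to wavelength using E = hc/λ with hc = 1239.84 eV·nm:
λ = hc/E = 1239.84 eV·nm / 2.648168253 eV
λ = 468.18777 nm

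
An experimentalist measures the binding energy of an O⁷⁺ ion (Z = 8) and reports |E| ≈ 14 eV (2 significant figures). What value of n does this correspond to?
n = 8

The exact energy levels follow E_n = -13.6057 Z² / n² eV with Z = 8.

The measured value (-14 eV) is reported to only 2 significant figures, so we must test candidate n values and see which one matches to that precision.

Candidate energies:
  n = 6:  E = -13.6057 × 8² / 6² = -24.187911 eV
  n = 7:  E = -13.6057 × 8² / 7² = -17.770710 eV
  n = 8:  E = -13.6057 × 8² / 8² = -13.605700 eV  ← matches
  n = 9:  E = -13.6057 × 8² / 9² = -10.750183 eV
  n = 10:  E = -13.6057 × 8² / 10² = -8.707648 eV

Checking against the measurement of -14 eV (2 sig figs), only n = 8 agrees:
E_8 = -13.605700 eV, which rounds to -14 eV ✓

Therefore n = 8.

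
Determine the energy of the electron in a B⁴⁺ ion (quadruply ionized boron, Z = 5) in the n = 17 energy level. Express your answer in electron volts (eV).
-1.177 eV

The energy levels of a hydrogen-like atom are given by:
E_n = -13.6057 Z² / n² eV  (with Z = 5 for B⁴⁺)

For n = 17:
E_17 = -13.6057 × 5² / 17²
E_17 = -13.6057 × 25 / 289
E_17 = -1.177 eV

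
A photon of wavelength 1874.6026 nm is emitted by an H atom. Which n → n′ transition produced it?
n = 4 → n = 3

First, find the photon energy from the wavelength (hc = 1239.84 eV·nm):
E = hc/λ = 1239.84 eV·nm / 1874.6026 nm = 0.66138818 eV

The energy levels of hydrogen satisfy E_n = -13.6057 / n² eV, so an emission n_i → n_f releases
ΔE = 13.6057 × (1/n_f² − 1/n_i²) eV.

Setting ΔE equal to the photon energy:
1/n_f² − 1/n_i² = 0.66138818 / 13.6057 = 0.048611110

Since 1/n_i² must be positive, we need 1/n_f² > 0.048611110, i.e. n_f ≤ 4. For each allowed n_f, solve n_i = (1/n_f² − 0.048611110)^(−1/2) and check whether it is a whole number:
  n_f = 1: 1/n_i² = 1.000000000 − 0.048611110 = 0.951388890 → n_i = 1.025  (not an integer) ✗
  n_f = 2: 1/n_i² = 0.250000000 − 0.048611110 = 0.201388890 → n_i = 2.228  (not an integer) ✗
  n_f = 3: 1/n_i² = 0.111111111 − 0.048611110 = 0.062500001 → n_i = 4.000  → integer, n_i = 4 ✓
  n_f = 4: 1/n_i² = 0.062500000 − 0.048611110 = 0.013888890 → n_i = 8.485  (not an integer) ✗

Only n_f = 3 gives an integer upper level, n_i = 4.

The transition is from n = 4 to n = 3 (emission).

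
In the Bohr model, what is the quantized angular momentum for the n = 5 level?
5.273e-34 J·s (or 5ℏ)

In the Bohr model, angular momentum is quantized:
L = nℏ

where ℏ = h/(2π) = 1.05457e-34 J·s

For n = 5:
L = 5 × 1.05457e-34 J·s
L = 5.273e-34 J·s

This can also be written as L = 5ℏ.
The angular momentum is an integer multiple of the reduced Planck constant.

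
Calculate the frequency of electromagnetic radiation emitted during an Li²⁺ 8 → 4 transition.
1.388e+15 Hz

First, find the transition energy:
E_8 = -13.6057 × 3² / 8² = -1.9133016 eV
E_4 = -13.6057 × 3² / 4² = -7.6532063 eV
|ΔE| = |E_4 - E_8| = 5.7399047 eV

Convert to Joules: E = 5.7399047 eV × (1.602177 × 10⁻¹⁹ J/eV) = 9.19634e-19 J

Using E = hf:
f = E/h = 9.19634e-19 J / (6.62607 × 10⁻³⁴ J·s)
f = 1.388e+15 Hz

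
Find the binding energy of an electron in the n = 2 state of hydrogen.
3.401 eV

The ionization energy is the energy needed to remove the electron completely (n → ∞).

For hydrogen, E_n = -13.6057 eV / n².

At n = 2: E_2 = -13.6057 / 2² = -3.401425 eV
At n = ∞: E_∞ = 0 eV

Ionization energy = E_∞ - E_2 = 0 - (-3.401425) = 3.401425 eV
Ionization energy ≈ 3.401 eV

This is also called the binding energy of the electron in state n = 2.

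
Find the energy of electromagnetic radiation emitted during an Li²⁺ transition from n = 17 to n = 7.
2.075299 eV

The energy levels are E_n = -13.6057 Z² eV / n².

Energy at n = 17: E_17 = -13.6057 × 3² / 17² = -0.423706920 eV
Energy at n = 7: E_7 = -13.6057 × 3² / 7² = -2.499006122 eV

For emission (electron falling to lower state), the photon energy is:
E_photon = E_17 - E_7 = |-0.423706920 - (-2.499006122)|
E_photon = 2.075299 eV

This energy is carried away by the emitted photon.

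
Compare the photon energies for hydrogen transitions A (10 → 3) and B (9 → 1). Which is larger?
9 → 1

Calculate the energy for each transition:

Transition 10 → 3:
ΔE₁ = |E_3 - E_10| = |-13.6057/3² - (-13.6057/10²)|
ΔE₁ = |-1.511744444 - (-0.136057000)| = 1.375687 eV

Transition 9 → 1:
ΔE₂ = |E_1 - E_9| = |-13.6057/1² - (-13.6057/9²)|
ΔE₂ = |-13.605700000 - (-0.167971605)| = 13.437728 eV

Since 13.437728 eV > 1.375687 eV, the transition 9 → 1 emits the more energetic photon.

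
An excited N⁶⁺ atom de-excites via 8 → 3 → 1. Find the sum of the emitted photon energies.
656.2624 eV

The energy levels of N⁶⁺ are E_n = -13.6057 × 7² / n² eV.

First transition (8 → 3):
ΔE₁ = |E_3 - E_8|
ΔE₁ = |-74.0754777778 - (-10.4168640625)| = 63.6586137 eV

Second transition (3 → 1):
ΔE₂ = |E_1 - E_3|
ΔE₂ = |-666.6793000000 - (-74.0754777778)| = 592.6038222 eV

Total energy released:
E_total = ΔE₁ + ΔE₂ = 63.6586137 + 592.6038222 = 656.2624 eV

Note: This equals the direct transition 8 → 1: 656.2624 eV ✓
Energy is conserved regardless of the path taken.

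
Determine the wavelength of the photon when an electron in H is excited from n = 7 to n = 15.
5708.3512 nm

First, find the transition energy using E_n = -13.6057 / n² eV:
E_7 = -13.6057 / 7² = -0.2776673469 eV
E_15 = -13.6057 / 15² = -0.0604697778 eV

Photon energy: |ΔE| = |E_15 - E_7| = 0.2171975691 eV

Convert to wavelength using E = hc/λ with hc = 1239.84 eV·nm:
λ = hc/E = 1239.84 eV·nm / 0.2171975691 eV
λ = 5708.3512 nm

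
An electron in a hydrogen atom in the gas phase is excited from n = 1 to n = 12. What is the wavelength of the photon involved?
91.76 nm

First, find the transition energy using E_n = -13.6057 / n² eV:
E_1 = -13.6057 / 1² = -13.6057 eV
E_12 = -13.6057 / 12² = -0.0945 eV

Photon energy: |ΔE| = |E_12 - E_1| = 13.5112 eV

Convert to wavelength using E = hc/λ with hc = 1239.84 eV·nm:
λ = hc/E = 1239.84 eV·nm / 13.5112 eV
λ = 91.76 nm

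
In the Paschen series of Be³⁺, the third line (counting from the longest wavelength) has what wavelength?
68.3449 nm

The lines of a series are numbered from the longest wavelength (smallest ΔE) outward; the third line is the transition from n = n_f + 3 to n_f.
The Paschen series has all transitions ending at n_f = 3.

For Be³⁺ (Z = 4), the third line (γ-line) is the jump from n = 6 to n = 3:
E_6 = -13.6057 × 4² / 6² = -6.046978 eV
E_3 = -13.6057 × 4² / 3² = -24.187911 eV
ΔE = E_6 - E_3 = 18.140933 eV

λ = hc/E = 1239.84 eV·nm / 18.140933 eV
λ = 68.3449 nm

This is the γ-line of the Paschen series in Be³⁺.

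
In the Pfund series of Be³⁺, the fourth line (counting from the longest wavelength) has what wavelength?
205.950 nm

The lines of a series are numbered from the longest wavelength (smallest ΔE) outward; the fourth line is the transition from n = n_f + 4 to n_f.
The Pfund series has all transitions ending at n_f = 5.

For Be³⁺ (Z = 4), the fourth line (δ-line) is the jump from n = 9 to n = 5:
E_9 = -13.6057 × 4² / 9² = -2.6875457 eV
E_5 = -13.6057 × 4² / 5² = -8.7076480 eV
ΔE = E_9 - E_5 = 6.0201023 eV

λ = hc/E = 1239.84 eV·nm / 6.0201023 eV
λ = 205.950 nm

This is the δ-line of the Pfund series in Be³⁺.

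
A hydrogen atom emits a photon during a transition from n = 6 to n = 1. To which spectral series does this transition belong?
Lyman series

The spectral series in hydrogen are named based on the final (lower) energy level:
- Lyman series: n_final = 1 (ultraviolet)
- Balmer series: n_final = 2 (visible/near-UV)
- Paschen series: n_final = 3 (infrared)
- Brackett series: n_final = 4 (infrared)
- Pfund series: n_final = 5 (far infrared)

Since this transition ends at n = 1, it belongs to the Lyman series.

For reference, this 6 → 1 line has photon energy
ΔE = 13.6057 eV × (1/1² - 1/6²) = 13.2278 eV,
corresponding to wavelength λ = hc/ΔE = 1239.84 eV·nm / 13.2278 eV = 93.73 nm in the ultraviolet region.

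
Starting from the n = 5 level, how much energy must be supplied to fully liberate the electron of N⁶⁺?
26.6672 eV

The ionization energy is the energy needed to remove the electron completely (n → ∞).

For a hydrogen-like ion with Z = 7, E_n = -13.6057 Z² / n² eV.

At n = 5: E_5 = -13.6057 × 7² / 5² = -26.6671720 eV
At n = ∞: E_∞ = 0 eV

Ionization energy = E_∞ - E_5 = 0 - (-26.6671720) = 26.6671720 eV
Ionization energy ≈ 26.6672 eV

This is also called the binding energy of the electron in state n = 5.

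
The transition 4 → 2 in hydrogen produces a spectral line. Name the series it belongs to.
Balmer series

The spectral series in hydrogen are named based on the final (lower) energy level:
- Lyman series: n_final = 1 (ultraviolet)
- Balmer series: n_final = 2 (visible/near-UV)
- Paschen series: n_final = 3 (infrared)
- Brackett series: n_final = 4 (infrared)
- Pfund series: n_final = 5 (far infrared)

Since this transition ends at n = 2, it belongs to the Balmer series.

For reference, this 4 → 2 line has photon energy
ΔE = 13.6057 eV × (1/2² - 1/4²) = 2.5510688 eV,
corresponding to wavelength λ = hc/ΔE = 1239.84 eV·nm / 2.5510688 eV = 486.008 nm in the visible/near-UV region.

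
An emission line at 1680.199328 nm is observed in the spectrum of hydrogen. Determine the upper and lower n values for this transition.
n = 11 → n = 4

First, find the photon energy from the wavelength (hc = 1239.84 eV·nm):
E = hc/λ = 1239.84 eV·nm / 1680.199328 nm = 0.73791245 eV

The energy levels of hydrogen satisfy E_n = -13.6057 / n² eV, so an emission n_i → n_f releases
ΔE = 13.6057 × (1/n_f² − 1/n_i²) eV.

Setting ΔE equal to the photon energy:
1/n_f² − 1/n_i² = 0.73791245 / 13.6057 = 0.054235537

Since 1/n_i² must be positive, we need 1/n_f² > 0.054235537, i.e. n_f ≤ 4. For each allowed n_f, solve n_i = (1/n_f² − 0.054235537)^(−1/2) and check whether it is a whole number:
  n_f = 1: 1/n_i² = 1.000000000 − 0.054235537 = 0.945764463 → n_i = 1.028  (not an integer) ✗
  n_f = 2: 1/n_i² = 0.250000000 − 0.054235537 = 0.195764463 → n_i = 2.260  (not an integer) ✗
  n_f = 3: 1/n_i² = 0.111111111 − 0.054235537 = 0.056875574 → n_i = 4.193  (not an integer) ✗
  n_f = 4: 1/n_i² = 0.062500000 − 0.054235537 = 0.008264463 → n_i = 11.000  → integer, n_i = 11 ✓

Only n_f = 4 gives an integer upper level, n_i = 11.

The transition is from n = 11 to n = 4 (emission).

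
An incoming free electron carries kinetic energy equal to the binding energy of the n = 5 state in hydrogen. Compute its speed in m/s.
4.37539e+05 m/s (or 0.1459% of c)

The binding energy at n = 5 for hydrogen is:
E_5 = -13.6057/5² = -0.544228000 eV
|E_5| = 0.544228000 eV

Convert to Joules:
KE = 0.544228000 eV × (1.602177 × 10⁻¹⁹ J/eV) = 8.7194958e-20 J

Using KE = ½mv²:
v = √(2·KE/m_e)
v = √(2 × 8.7194958e-20 J / 9.10938 × 10⁻³¹ kg)
v = 4.37539e+05 m/s

This is approximately 0.1459% the speed of light.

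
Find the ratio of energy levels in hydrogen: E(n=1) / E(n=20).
400.000

Using E_n = -13.6057 Z² / n² eV with Z = 1:

E_1 = -13.6057 / 1² = -13.6057 / 1 = -13.605700000 eV
E_20 = -13.6057 / 20² = -13.6057 / 400 = -0.034014250 eV

The ratio is:
E_1/E_20 = (-13.605700000) / (-0.034014250)
E_1/E_20 = (-13.6057/1) / (-13.6057/400)
E_1/E_20 = 400/1
E_1/E_20 = 400.000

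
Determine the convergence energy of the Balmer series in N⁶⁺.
166.6698 eV

The series limit corresponds to the transition from n = ∞ to n = 2.
This is the highest energy (shortest wavelength) transition in the Balmer series.

E_∞ = 0 eV
E_2 = -13.6057 × 7² / 2² = -166.6698 eV

Energy at series limit:
ΔE = E_∞ - E_2 = 0 - (-166.6698) = 166.6698 eV

This energy equals the ionization energy from the n = 2 state of N⁶⁺.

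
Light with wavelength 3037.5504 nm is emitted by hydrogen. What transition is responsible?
n = 10 → n = 5

First, find the photon energy from the wavelength (hc = 1239.84 eV·nm):
E = hc/λ = 1239.84 eV·nm / 3037.5504 nm = 0.40817101 eV

The energy levels of hydrogen satisfy E_n = -13.6057 / n² eV, so an emission n_i → n_f releases
ΔE = 13.6057 × (1/n_f² − 1/n_i²) eV.

Setting ΔE equal to the photon energy:
1/n_f² − 1/n_i² = 0.40817101 / 13.6057 = 0.030000001

Since 1/n_i² must be positive, we need 1/n_f² > 0.030000001, i.e. n_f ≤ 5. For each allowed n_f, solve n_i = (1/n_f² − 0.030000001)^(−1/2) and check whether it is a whole number:
  n_f = 1: 1/n_i² = 1.000000000 − 0.030000001 = 0.969999999 → n_i = 1.015  (not an integer) ✗
  n_f = 2: 1/n_i² = 0.250000000 − 0.030000001 = 0.219999999 → n_i = 2.132  (not an integer) ✗
  n_f = 3: 1/n_i² = 0.111111111 − 0.030000001 = 0.081111110 → n_i = 3.511  (not an integer) ✗
  n_f = 4: 1/n_i² = 0.062500000 − 0.030000001 = 0.032499999 → n_i = 5.547  (not an integer) ✗
  n_f = 5: 1/n_i² = 0.040000000 − 0.030000001 = 0.009999999 → n_i = 10.000  → integer, n_i = 10 ✓

Only n_f = 5 gives an integer upper level, n_i = 10.

The transition is from n = 10 to n = 5 (emission).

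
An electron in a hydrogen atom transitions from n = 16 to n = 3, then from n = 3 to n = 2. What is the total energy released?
3.348278 eV

The energy levels of hydrogen are E_n = -13.6057 / n² eV.

First transition (16 → 3):
ΔE₁ = |E_3 - E_16|
ΔE₁ = |-1.511744444444 - (-0.053147265625)| = 1.458597179 eV

Second transition (3 → 2):
ΔE₂ = |E_2 - E_3|
ΔE₂ = |-3.401425000000 - (-1.511744444444)| = 1.889680556 eV

Total energy released:
E_total = ΔE₁ + ΔE₂ = 1.458597179 + 1.889680556 = 3.348278 eV

Note: This equals the direct transition 16 → 2: 3.348278 eV ✓
Energy is conserved regardless of the path taken.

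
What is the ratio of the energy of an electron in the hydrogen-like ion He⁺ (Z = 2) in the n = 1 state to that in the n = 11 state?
121.00000

Using E_n = -13.6057 Z² / n² eV with Z = 2:

E_1 = -13.6057 × 2² / 1² = -54.4228 / 1 = -54.42280000000 eV
E_11 = -13.6057 × 2² / 11² = -54.4228 / 121 = -0.44977520661 eV

The ratio is:
E_1/E_11 = (-54.42280000000) / (-0.44977520661)
E_1/E_11 = (-54.4228/1) / (-54.4228/121)
E_1/E_11 = 121/1
E_1/E_11 = 121.00000
(Note: the Z² factors cancel in the ratio.)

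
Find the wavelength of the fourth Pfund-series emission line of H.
3295.19981 nm

The lines of a series are numbered from the longest wavelength (smallest ΔE) outward; the fourth line is the transition from n = n_f + 4 to n_f.
The Pfund series has all transitions ending at n_f = 5.

For H, the fourth line (δ-line) is the jump from n = 9 to n = 5:
E_9 = -13.6057 / 9² = -0.16797160494 eV
E_5 = -13.6057 / 5² = -0.54422800000 eV
ΔE = E_9 - E_5 = 0.37625639506 eV

λ = hc/E = 1239.84 eV·nm / 0.37625639506 eV
λ = 3295.19981 nm

This is the δ-line of the Pfund series in H.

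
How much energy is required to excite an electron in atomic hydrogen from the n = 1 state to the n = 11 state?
13.49326 eV

The energy levels of a hydrogen-like atom are E_n = -13.6057 eV / n².

Energy at n = 1: E_1 = -13.6057 / 1² = -13.60570000 eV
Energy at n = 11: E_11 = -13.6057 / 11² = -0.11244380 eV

The excitation energy is the difference:
ΔE = E_11 - E_1
ΔE = -0.11244380 - (-13.60570000)
ΔE = 13.49326 eV

Since this is positive, energy must be absorbed (photon absorption).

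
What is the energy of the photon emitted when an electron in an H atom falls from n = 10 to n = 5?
0.40817 eV

The energy levels are E_n = -13.6057 eV / n².

Energy at n = 10: E_10 = -13.6057 / 10² = -0.13605700 eV
Energy at n = 5: E_5 = -13.6057 / 5² = -0.54422800 eV

For emission (electron falling to lower state), the photon energy is:
E_photon = E_10 - E_5 = |-0.13605700 - (-0.54422800)|
E_photon = 0.40817 eV

This energy is carried away by the emitted photon.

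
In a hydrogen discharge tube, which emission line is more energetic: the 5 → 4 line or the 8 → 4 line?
8 → 4

Calculate the energy for each transition:

Transition 5 → 4:
ΔE₁ = |E_4 - E_5| = |-13.6057/4² - (-13.6057/5²)|
ΔE₁ = |-0.850356250 - (-0.544228000)| = 0.306128 eV

Transition 8 → 4:
ΔE₂ = |E_4 - E_8| = |-13.6057/4² - (-13.6057/8²)|
ΔE₂ = |-0.850356250 - (-0.212589063)| = 0.637767 eV

Since 0.637767 eV > 0.306128 eV, the transition 8 → 4 emits the more energetic photon.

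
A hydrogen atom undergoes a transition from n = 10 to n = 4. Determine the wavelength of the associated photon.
1735.74311 nm

First, find the transition energy using E_n = -13.6057 / n² eV:
E_10 = -13.6057 / 10² = -0.13605700000 eV
E_4 = -13.6057 / 4² = -0.85035625000 eV

Photon energy: |ΔE| = |E_4 - E_10| = 0.71429925000 eV

Convert to wavelength using E = hc/λ with hc = 1239.84 eV·nm:
λ = hc/E = 1239.84 eV·nm / 0.71429925000 eV
λ = 1735.74311 nm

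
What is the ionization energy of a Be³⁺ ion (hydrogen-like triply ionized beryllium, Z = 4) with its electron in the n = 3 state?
24.187911 eV

The ionization energy is the energy needed to remove the electron completely (n → ∞).

For a hydrogen-like ion with Z = 4, E_n = -13.6057 Z² / n² eV.

At n = 3: E_3 = -13.6057 × 4² / 3² = -24.187911111 eV
At n = ∞: E_∞ = 0 eV

Ionization energy = E_∞ - E_3 = 0 - (-24.187911111) = 24.187911111 eV
Ionization energy ≈ 24.187911 eV

This is also called the binding energy of the electron in state n = 3.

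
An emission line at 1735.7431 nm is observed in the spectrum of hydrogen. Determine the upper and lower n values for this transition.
n = 10 → n = 4

First, find the photon energy from the wavelength (hc = 1239.84 eV·nm):
E = hc/λ = 1239.84 eV·nm / 1735.7431 nm = 0.71429925 eV

The energy levels of hydrogen satisfy E_n = -13.6057 / n² eV, so an emission n_i → n_f releases
ΔE = 13.6057 × (1/n_f² − 1/n_i²) eV.

Setting ΔE equal to the photon energy:
1/n_f² − 1/n_i² = 0.71429925 / 13.6057 = 0.052500000

Since 1/n_i² must be positive, we need 1/n_f² > 0.052500000, i.e. n_f ≤ 4. For each allowed n_f, solve n_i = (1/n_f² − 0.052500000)^(−1/2) and check whether it is a whole number:
  n_f = 1: 1/n_i² = 1.000000000 − 0.052500000 = 0.947500000 → n_i = 1.027  (not an integer) ✗
  n_f = 2: 1/n_i² = 0.250000000 − 0.052500000 = 0.197500000 → n_i = 2.250  (not an integer) ✗
  n_f = 3: 1/n_i² = 0.111111111 − 0.052500000 = 0.058611111 → n_i = 4.131  (not an integer) ✗
  n_f = 4: 1/n_i² = 0.062500000 − 0.052500000 = 0.010000000 → n_i = 10.000  → integer, n_i = 10 ✓

Only n_f = 4 gives an integer upper level, n_i = 10.

The transition is from n = 10 to n = 4 (emission).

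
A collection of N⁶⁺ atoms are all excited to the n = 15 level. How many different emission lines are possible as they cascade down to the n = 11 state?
10

The electron can occupy levels n = 11, 12, ..., 15 during de-excitation — that is m = 15 - 11 + 1 = 5 distinct levels.

The number of distinct spectral lines equals the number of ways to choose 2 of these m levels (each pair gives one possible emission transition):

Number of lines = m(m-1)/2 = 5×4/2 = 10

These correspond to all possible transitions between the 5 levels:
15 → 14, 15 → 13, 15 → 12, 15 → 11, 14 → 13, 14 → 12, 14 → 11, 13 → 12...

Each transition produces a photon with a unique energy (and thus wavelength). This count does not depend on Z.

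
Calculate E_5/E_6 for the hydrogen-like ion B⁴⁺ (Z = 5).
1.44

Using E_n = -13.6057 Z² / n² eV with Z = 5:

E_5 = -13.6057 × 5² / 5² = -340.1425 / 25 = -13.60570000 eV
E_6 = -13.6057 × 5² / 6² = -340.1425 / 36 = -9.44840278 eV

The ratio is:
E_5/E_6 = (-13.60570000) / (-9.44840278)
E_5/E_6 = (-340.1425/25) / (-340.1425/36)
E_5/E_6 = 36/25
E_5/E_6 = 1.44
(Note: the Z² factors cancel in the ratio.)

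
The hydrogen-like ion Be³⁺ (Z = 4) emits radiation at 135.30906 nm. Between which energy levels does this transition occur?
n = 7 → n = 4

First, find the photon energy from the wavelength (hc = 1239.84 eV·nm):
E = hc/λ = 1239.84 eV·nm / 135.30906 nm = 9.1630228 eV

The energy levels of Be³⁺ satisfy E_n = -13.6057 × 4² / n² eV, so an emission n_i → n_f releases
ΔE = 13.6057 × 4² × (1/n_f² − 1/n_i²) eV.

Setting ΔE equal to the photon energy:
1/n_f² − 1/n_i² = 9.1630228 / (13.6057 × 4²) = 0.042091838

Since 1/n_i² must be positive, we need 1/n_f² > 0.042091838, i.e. n_f ≤ 4. For each allowed n_f, solve n_i = (1/n_f² − 0.042091838)^(−1/2) and check whether it is a whole number:
  n_f = 1: 1/n_i² = 1.000000000 − 0.042091838 = 0.957908162 → n_i = 1.022  (not an integer) ✗
  n_f = 2: 1/n_i² = 0.250000000 − 0.042091838 = 0.207908162 → n_i = 2.193  (not an integer) ✗
  n_f = 3: 1/n_i² = 0.111111111 − 0.042091838 = 0.069019273 → n_i = 3.806  (not an integer) ✗
  n_f = 4: 1/n_i² = 0.062500000 − 0.042091838 = 0.020408162 → n_i = 7.000  → integer, n_i = 7 ✓

Only n_f = 4 gives an integer upper level, n_i = 7.

The transition is from n = 7 to n = 4 (emission).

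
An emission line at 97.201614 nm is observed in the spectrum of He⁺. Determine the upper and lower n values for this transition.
n = 8 → n = 2

First, find the photon energy from the wavelength (hc = 1239.84 eV·nm):
E = hc/λ = 1239.84 eV·nm / 97.201614 nm = 12.755344 eV

The energy levels of He⁺ satisfy E_n = -13.6057 × 2² / n² eV, so an emission n_i → n_f releases
ΔE = 13.6057 × 2² × (1/n_f² − 1/n_i²) eV.

Setting ΔE equal to the photon energy:
1/n_f² − 1/n_i² = 12.755344 / (13.6057 × 2²) = 0.23437500

Since 1/n_i² must be positive, we need 1/n_f² > 0.23437500, i.e. n_f ≤ 2. For each allowed n_f, solve n_i = (1/n_f² − 0.23437500)^(−1/2) and check whether it is a whole number:
  n_f = 1: 1/n_i² = 1.00000000 − 0.23437500 = 0.76562500 → n_i = 1.143  (not an integer) ✗
  n_f = 2: 1/n_i² = 0.25000000 − 0.23437500 = 0.01562500 → n_i = 8.000  → integer, n_i = 8 ✓

Only n_f = 2 gives an integer upper level, n_i = 8.

The transition is from n = 8 to n = 2 (emission).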